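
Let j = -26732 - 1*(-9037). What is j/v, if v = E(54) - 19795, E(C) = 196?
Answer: 17695/19599 ≈ 0.90285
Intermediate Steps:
j = -17695 (j = -26732 + 9037 = -17695)
v = -19599 (v = 196 - 19795 = -19599)
j/v = -17695/(-19599) = -17695*(-1/19599) = 17695/19599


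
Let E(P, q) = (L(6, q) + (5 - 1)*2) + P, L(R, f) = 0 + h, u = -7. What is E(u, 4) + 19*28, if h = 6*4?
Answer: 557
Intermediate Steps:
h = 24
L(R, f) = 24 (L(R, f) = 0 + 24 = 24)
E(P, q) = 32 + P (E(P, q) = (24 + (5 - 1)*2) + P = (24 + 4*2) + P = (24 + 8) + P = 32 + P)
E(u, 4) + 19*28 = (32 - 7) + 19*28 = 25 + 532 = 557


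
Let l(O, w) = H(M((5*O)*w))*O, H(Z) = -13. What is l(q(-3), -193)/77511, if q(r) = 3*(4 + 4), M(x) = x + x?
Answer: -104/25837 ≈ -0.0040252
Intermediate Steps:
M(x) = 2*x
q(r) = 24 (q(r) = 3*8 = 24)
l(O, w) = -13*O
l(q(-3), -193)/77511 = -13*24/77511 = -312*1/77511 = -104/25837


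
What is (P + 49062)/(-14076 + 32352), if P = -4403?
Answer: 44659/18276 ≈ 2.4436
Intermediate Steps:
(P + 49062)/(-14076 + 32352) = (-4403 + 49062)/(-14076 + 32352) = 44659/18276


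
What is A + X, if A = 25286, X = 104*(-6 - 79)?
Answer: 16446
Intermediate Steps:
X = -8840 (X = 104*(-85) = -8840)
A + X = 25286 - 8840 = 16446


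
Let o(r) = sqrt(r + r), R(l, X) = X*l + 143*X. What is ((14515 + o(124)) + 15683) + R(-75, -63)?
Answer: 25914 + 2*sqrt(62) ≈ 25930.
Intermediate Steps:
R(l, X) = 143*X + X*l
o(r) = sqrt(2)*sqrt(r) (o(r) = sqrt(2*r) = sqrt(2)*sqrt(r))
((14515 + o(124)) + 15683) + R(-75, -63) = ((14515 + sqrt(2)*sqrt(124)) + 15683) - 63*(143 - 75) = ((14515 + sqrt(2)*(2*sqrt(31))) + 15683) - 63*68 = ((14515 + 2*sqrt(62)) + 15683) - 4284 = (30198 + 2*sqrt(62)) - 4284 = 25914 + 2*sqrt(62)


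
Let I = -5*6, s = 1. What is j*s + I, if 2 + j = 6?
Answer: -26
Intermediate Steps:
j = 4 (j = -2 + 6 = 4)
I = -30
j*s + I = 4*1 - 30 = 4 - 30 = -26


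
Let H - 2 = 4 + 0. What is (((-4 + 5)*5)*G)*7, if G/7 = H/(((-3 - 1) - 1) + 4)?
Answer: -1470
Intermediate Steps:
H = 6 (H = 2 + (4 + 0) = 2 + 4 = 6)
G = -42 (G = 7*(6/(((-3 - 1) - 1) + 4)) = 7*(6/((-4 - 1) + 4)) = 7*(6/(-5 + 4)) = 7*(6/(-1)) = 7*(-1*6) = 7*(-6) = -42)
(((-4 + 5)*5)*G)*7 = (((-4 + 5)*5)*(-42))*7 = ((1*5)*(-42))*7 = (5*(-42))*7 = -210*7 = -1470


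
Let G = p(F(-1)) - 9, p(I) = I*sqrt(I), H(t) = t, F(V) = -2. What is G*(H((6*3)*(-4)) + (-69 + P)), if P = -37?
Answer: 1602 + 356*I*sqrt(2) ≈ 1602.0 + 503.46*I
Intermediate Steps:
p(I) = I**(3/2)
G = -9 - 2*I*sqrt(2) (G = (-2)**(3/2) - 9 = -2*I*sqrt(2) - 9 = -9 - 2*I*sqrt(2) ≈ -9.0 - 2.8284*I)
G*(H((6*3)*(-4)) + (-69 + P)) = (-9 - 2*I*sqrt(2))*((6*3)*(-4) + (-69 - 37)) = (-9 - 2*I*sqrt(2))*(18*(-4) - 106) = (-9 - 2*I*sqrt(2))*(-72 - 106) = (-9 - 2*I*sqrt(2))*(-178) = 1602 + 356*I*sqrt(2)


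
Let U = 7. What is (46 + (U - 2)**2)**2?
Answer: 5041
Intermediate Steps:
(46 + (U - 2)**2)**2 = (46 + (7 - 2)**2)**2 = (46 + 5**2)**2 = (46 + 25)**2 = 71**2 = 5041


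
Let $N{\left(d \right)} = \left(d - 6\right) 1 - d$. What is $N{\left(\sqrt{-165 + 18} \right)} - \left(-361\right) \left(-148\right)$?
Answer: $-53434$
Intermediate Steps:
$N{\left(d \right)} = -6$ ($N{\left(d \right)} = \left(-6 + d\right) 1 - d = \left(-6 + d\right) - d = -6$)
$N{\left(\sqrt{-165 + 18} \right)} - \left(-361\right) \left(-148\right) = -6 - \left(-361\right) \left(-148\right) = -6 - 53428 = -53434$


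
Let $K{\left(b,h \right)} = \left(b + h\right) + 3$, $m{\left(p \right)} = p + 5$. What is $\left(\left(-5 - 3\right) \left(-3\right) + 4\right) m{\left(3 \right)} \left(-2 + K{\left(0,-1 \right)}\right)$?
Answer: $0$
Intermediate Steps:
$m{\left(p \right)} = 5 + p$
$K{\left(b,h \right)} = 3 + b + h$
$\left(\left(-5 - 3\right) \left(-3\right) + 4\right) m{\left(3 \right)} \left(-2 + K{\left(0,-1 \right)}\right) = \left(\left(-5 - 3\right) \left(-3\right) + 4\right) \left(5 + 3\right) \left(-2 + \left(3 + 0 - 1\right)\right) = \left(\left(-5 - 3\right) \left(-3\right) + 4\right) 8 \left(-2 + 2\right) = \left(\left(-8\right) \left(-3\right) + 4\right) 8 \cdot 0 = \left(24 + 4\right) 0 = 28 \cdot 0 = 0$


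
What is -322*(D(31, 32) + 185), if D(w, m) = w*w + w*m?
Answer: -688436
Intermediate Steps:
D(w, m) = w² + m*w
-322*(D(31, 32) + 185) = -322*(31*(32 + 31) + 185) = -322*(31*63 + 185) = -322*(1953 + 185) = -322*2138 = -688436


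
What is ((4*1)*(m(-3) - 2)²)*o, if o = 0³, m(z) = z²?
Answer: 0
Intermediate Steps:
o = 0
((4*1)*(m(-3) - 2)²)*o = ((4*1)*((-3)² - 2)²)*0 = (4*(9 - 2)²)*0 = (4*7²)*0 = (4*49)*0 = 196*0 = 0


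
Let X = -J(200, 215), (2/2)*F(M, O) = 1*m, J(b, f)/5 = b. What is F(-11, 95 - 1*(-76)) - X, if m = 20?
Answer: 1020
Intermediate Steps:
J(b, f) = 5*b
F(M, O) = 20 (F(M, O) = 1*20 = 20)
X = -1000 (X = -5*200 = -1*1000 = -1000)
F(-11, 95 - 1*(-76)) - X = 20 - 1*(-1000) = 20 + 1000 = 1020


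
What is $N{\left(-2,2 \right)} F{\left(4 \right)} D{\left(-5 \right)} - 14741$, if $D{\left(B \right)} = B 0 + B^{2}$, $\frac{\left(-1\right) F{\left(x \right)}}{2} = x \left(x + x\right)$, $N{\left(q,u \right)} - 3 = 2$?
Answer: $-22741$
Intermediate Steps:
$N{\left(q,u \right)} = 5$ ($N{\left(q,u \right)} = 3 + 2 = 5$)
$F{\left(x \right)} = - 4 x^{2}$ ($F{\left(x \right)} = - 2 x \left(x + x\right) = - 2 x 2 x = - 2 \cdot 2 x^{2} = - 4 x^{2}$)
$D{\left(B \right)} = B^{2}$ ($D{\left(B \right)} = 0 + B^{2} = B^{2}$)
$N{\left(-2,2 \right)} F{\left(4 \right)} D{\left(-5 \right)} - 14741 = 5 \left(- 4 \cdot 4^{2}\right) \left(-5\right)^{2} - 14741 = 5 \left(\left(-4\right) 16\right) 25 - 14741 = 5 \left(-64\right) 25 - 14741 = \left(-320\right) 25 - 14741 = -8000 - 14741 = -22741$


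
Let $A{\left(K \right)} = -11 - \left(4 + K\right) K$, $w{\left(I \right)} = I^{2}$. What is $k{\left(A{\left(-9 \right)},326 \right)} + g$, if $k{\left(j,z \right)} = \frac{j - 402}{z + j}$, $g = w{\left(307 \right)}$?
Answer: $\frac{12723386}{135} \approx 94247.0$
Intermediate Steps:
$g = 94249$ ($g = 307^{2} = 94249$)
$A{\left(K \right)} = -11 - K \left(4 + K\right)$
$k{\left(j,z \right)} = \frac{-402 + j}{j + z}$
$k{\left(A{\left(-9 \right)},326 \right)} + g = \frac{-402 - 56}{\left(-11 - \left(-9\right)^{2} - -36\right) + 326} + 94249 = \frac{-402 - 56}{\left(-11 - 81 + 36\right) + 326} + 94249 = \frac{-402 - 56}{-56 + 326} + 94249 = \frac{1}{270} \left(-458\right) + 94249 = - \frac{229}{135} + 94249 = \frac{12723386}{135}$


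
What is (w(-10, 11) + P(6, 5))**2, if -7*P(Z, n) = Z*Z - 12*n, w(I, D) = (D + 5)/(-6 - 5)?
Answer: 23104/5929 ≈ 3.8968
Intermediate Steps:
w(I, D) = -5/11 - D/11 (w(I, D) = (5 + D)/(-11) = (5 + D)*(-1/11) = -5/11 - D/11)
P(Z, n) = -Z**2/7 + 12*n/7 (P(Z, n) = -(Z*Z - 12*n)/7 = -(Z**2 - 12*n)/7 = -Z**2/7 + 12*n/7)
(w(-10, 11) + P(6, 5))**2 = ((-5/11 - 1/11*11) + (-1/7*6**2 + (12/7)*5))**2 = ((-5/11 - 1) + (-1/7*36 + 60/7))**2 = (-16/11 + (-36/7 + 60/7))**2 = (-16/11 + 24/7)**2 = (152/77)**2 = 23104/5929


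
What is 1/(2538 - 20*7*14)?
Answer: 1/578 ≈ 0.0017301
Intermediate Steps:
1/(2538 - 20*7*14) = 1/(2538 - 140*14) = 1/(2538 - 1960) = 1/578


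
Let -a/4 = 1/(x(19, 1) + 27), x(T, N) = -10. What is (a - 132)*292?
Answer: -656416/17 ≈ -38613.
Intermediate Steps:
a = -4/17 (a = -4/(-10 + 27) = -4/17 ≈ -0.23529)
(a - 132)*292 = (-4/17 - 132)*292 = -2248/17*292 = -656416/17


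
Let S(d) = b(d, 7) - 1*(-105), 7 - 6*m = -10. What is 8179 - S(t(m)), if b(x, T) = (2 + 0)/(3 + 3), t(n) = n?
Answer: 24221/3 ≈ 8073.7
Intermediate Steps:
m = 17/6 (m = 7/6 - ⅙*(-10) = 7/6 + 5/3 = 17/6 ≈ 2.8333)
b(x, T) = ⅓ (b(x, T) = 2/6 = 2*(⅙) = ⅓)
S(d) = 316/3 (S(d) = ⅓ - 1*(-105) = ⅓ + 105 = 316/3)
8179 - S(t(m)) = 8179 - 1*316/3 = 8179 - 316/3 = 24221/3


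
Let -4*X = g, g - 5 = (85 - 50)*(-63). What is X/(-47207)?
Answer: -550/47207 ≈ -0.011651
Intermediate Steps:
g = -2200 (g = 5 + (85 - 50)*(-63) = 5 + 35*(-63) = 5 - 2205 = -2200)
X = 550 (X = -1/4*(-2200) = 550)
X/(-47207) = 550/(-47207) = 550*(-1/47207) = -550/47207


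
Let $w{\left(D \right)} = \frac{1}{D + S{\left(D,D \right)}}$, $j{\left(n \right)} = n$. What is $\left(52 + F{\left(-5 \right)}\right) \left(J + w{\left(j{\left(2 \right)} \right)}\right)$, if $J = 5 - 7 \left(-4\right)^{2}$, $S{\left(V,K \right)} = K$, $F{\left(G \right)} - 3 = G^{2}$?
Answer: $-8540$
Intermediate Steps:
$F{\left(G \right)} = 3 + G^{2}$
$w{\left(D \right)} = \frac{1}{2 D}$ ($w{\left(D \right)} = \frac{1}{D + D} = \frac{1}{2 D}$)
$J = -107$ ($J = 5 - 112 = -107$)
$\left(52 + F{\left(-5 \right)}\right) \left(J + w{\left(j{\left(2 \right)} \right)}\right) = \left(52 + \left(3 + \left(-5\right)^{2}\right)\right) \left(-107 + \frac{1}{2 \cdot 2}\right) = \left(52 + \left(3 + 25\right)\right) \left(-107 + \frac{1}{2} \cdot \frac{1}{2}\right) = \left(52 + 28\right) \left(-107 + \frac{1}{4}\right) = 80 \left(- \frac{427}{4}\right) = -8540$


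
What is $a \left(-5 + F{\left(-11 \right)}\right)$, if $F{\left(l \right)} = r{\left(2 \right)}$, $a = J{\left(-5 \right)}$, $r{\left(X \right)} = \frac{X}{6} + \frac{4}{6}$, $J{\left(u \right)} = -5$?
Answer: $20$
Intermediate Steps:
$r{\left(X \right)} = \frac{2}{3} + \frac{X}{6}$ ($r{\left(X \right)} = X \frac{1}{6} + 4 \cdot \frac{1}{6} = \frac{X}{6} + \frac{2}{3} = \frac{2}{3} + \frac{X}{6}$)
$a = -5$
$F{\left(l \right)} = 1$ ($F{\left(l \right)} = \frac{2}{3} + \frac{1}{6} \cdot 2 = \frac{2}{3} + \frac{1}{3} = 1$)
$a \left(-5 + F{\left(-11 \right)}\right) = - 5 \left(-5 + 1\right) = \left(-5\right) \left(-4\right) = 20$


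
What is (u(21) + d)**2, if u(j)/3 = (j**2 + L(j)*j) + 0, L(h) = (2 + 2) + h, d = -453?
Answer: 5978025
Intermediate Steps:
L(h) = 4 + h
u(j) = 3*j**2 + 3*j*(4 + j) (u(j) = 3*((j**2 + (4 + j)*j) + 0) = 3*((j**2 + j*(4 + j)) + 0) = 3*(j**2 + j*(4 + j)) = 3*j**2 + 3*j*(4 + j))
(u(21) + d)**2 = (6*21*(2 + 21) - 453)**2 = (6*21*23 - 453)**2 = (2898 - 453)**2 = 2445**2 = 5978025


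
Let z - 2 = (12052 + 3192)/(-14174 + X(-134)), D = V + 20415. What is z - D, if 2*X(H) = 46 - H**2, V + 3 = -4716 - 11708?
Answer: -92207438/23129 ≈ -3986.7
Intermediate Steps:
V = -16427 (V = -3 + (-4716 - 11708) = -3 - 16424 = -16427)
X(H) = 23 - H**2/2 (X(H) = (46 - H**2)/2 = 23 - H**2/2)
D = 3988 (D = -16427 + 20415 = 3988)
z = 31014/23129 (z = 2 + (12052 + 3192)/(-14174 + (23 - 1/2*(-134)**2)) = 2 + 15244/(-14174 + (23 - 1/2*17956)) = 2 + 15244/(-14174 + (23 - 8978)) = 2 + 15244/(-14174 - 8955) = 2 + 15244/(-23129) = 2 + 15244*(-1/23129) = 2 - 15244/23129 = 31014/23129 ≈ 1.3409)
z - D = 31014/23129 - 1*3988 = 31014/23129 - 3988 = -92207438/23129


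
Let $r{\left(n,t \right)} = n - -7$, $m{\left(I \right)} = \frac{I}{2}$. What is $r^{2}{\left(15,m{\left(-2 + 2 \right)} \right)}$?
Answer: $484$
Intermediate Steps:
$m{\left(I \right)} = \frac{I}{2}$ ($m{\left(I \right)} = I \frac{1}{2} = \frac{I}{2}$)
$r{\left(n,t \right)} = 7 + n$ ($r{\left(n,t \right)} = n + 7 = 7 + n$)
$r^{2}{\left(15,m{\left(-2 + 2 \right)} \right)} = \left(7 + 15\right)^{2} = 22^{2} = 484$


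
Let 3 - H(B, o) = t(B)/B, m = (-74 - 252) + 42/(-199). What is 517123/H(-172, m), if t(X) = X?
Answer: 517123/2 ≈ 2.5856e+5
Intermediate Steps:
m = -64916/199 (m = -326 + 42*(-1/199) = -326 - 42/199 = -64916/199 ≈ -326.21)
H(B, o) = 2 (H(B, o) = 3 - B/B = 3 - 1*1 = 3 - 1 = 2)
517123/H(-172, m) = 517123/2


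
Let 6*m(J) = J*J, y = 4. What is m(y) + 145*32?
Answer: 13928/3 ≈ 4642.7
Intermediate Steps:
m(J) = J²/6 (m(J) = (J*J)/6 = J²/6)
m(y) + 145*32 = (⅙)*4² + 145*32 = (⅙)*16 + 4640 = 8/3 + 4640 = 13928/3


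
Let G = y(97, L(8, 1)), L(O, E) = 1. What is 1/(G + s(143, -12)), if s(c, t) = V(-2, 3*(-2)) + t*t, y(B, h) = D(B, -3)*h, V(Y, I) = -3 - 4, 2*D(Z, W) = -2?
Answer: 1/136 ≈ 0.0073529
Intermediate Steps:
D(Z, W) = -1 (D(Z, W) = (½)*(-2) = -1)
V(Y, I) = -7
y(B, h) = -h
G = -1 (G = -1*1 = -1)
s(c, t) = -7 + t² (s(c, t) = -7 + t*t = -7 + t²)
1/(G + s(143, -12)) = 1/(-1 + (-7 + (-12)²)) = 1/(-1 + (-7 + 144)) = 1/(-1 + 137) = 1/136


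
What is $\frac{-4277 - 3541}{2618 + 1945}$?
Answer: $- \frac{2606}{1521} \approx -1.7133$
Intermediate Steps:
$\frac{-4277 - 3541}{2618 + 1945} = - \frac{7818}{4563} = \left(-7818\right) \frac{1}{4563} = - \frac{2606}{1521}$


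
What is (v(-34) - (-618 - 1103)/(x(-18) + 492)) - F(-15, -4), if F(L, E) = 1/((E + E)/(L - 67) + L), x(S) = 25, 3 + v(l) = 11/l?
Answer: 16543/228514 ≈ 0.072394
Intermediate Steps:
v(l) = -3 + 11/l
F(L, E) = 1/(L + 2*E/(-67 + L)) (F(L, E) = 1/((2*E)/(-67 + L) + L) = 1/(2*E/(-67 + L) + L) = 1/(L + 2*E/(-67 + L)))
(v(-34) - (-618 - 1103)/(x(-18) + 492)) - F(-15, -4) = ((-3 + 11/(-34)) - (-618 - 1103)/(25 + 492)) - (-67 - 15)/((-15)**2 - 67*(-15) + 2*(-4)) = ((-3 + 11*(-1/34)) - (-1721)/517) - (-82)/(225 + 1005 - 8) = ((-3 - 11/34) - (-1721)/517) - (-82)/1222 = (-113/34 - 1*(-1721/517)) - (-82)/1222 = (-113/34 + 1721/517) - 1*(-41/611) = 93/17578 + 41/611 = 16543/228514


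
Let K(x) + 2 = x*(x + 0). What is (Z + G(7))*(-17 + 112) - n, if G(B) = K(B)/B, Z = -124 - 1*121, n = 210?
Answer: -159930/7 ≈ -22847.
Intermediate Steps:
K(x) = -2 + x² (K(x) = -2 + x*(x + 0) = -2 + x*x = -2 + x²)
Z = -245 (Z = -124 - 121 = -245)
G(B) = (-2 + B²)/B
(Z + G(7))*(-17 + 112) - n = (-245 + (7 - 2/7))*(-17 + 112) - 1*210 = (-245 + (7 - 2*⅐))*95 - 210 = (-245 + (7 - 2/7))*95 - 210 = (-245 + 47/7)*95 - 210 = -1668/7*95 - 210 = -158460/7 - 210 = -159930/7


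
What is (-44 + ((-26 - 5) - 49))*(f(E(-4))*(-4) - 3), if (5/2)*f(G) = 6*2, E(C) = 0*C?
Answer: 13764/5 ≈ 2752.8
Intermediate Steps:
E(C) = 0
f(G) = 24/5 (f(G) = 2*(6*2)/5 = (⅖)*12 = 24/5)
(-44 + ((-26 - 5) - 49))*(f(E(-4))*(-4) - 3) = (-44 + ((-26 - 5) - 49))*((24/5)*(-4) - 3) = (-44 + (-31 - 49))*(-96/5 - 3) = (-44 - 80)*(-111/5) = -124*(-111/5) = 13764/5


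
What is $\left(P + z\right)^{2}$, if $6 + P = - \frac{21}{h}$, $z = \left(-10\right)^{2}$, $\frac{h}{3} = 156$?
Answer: $\frac{214827649}{24336} \approx 8827.6$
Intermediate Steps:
$h = 468$ ($h = 3 \cdot 156 = 468$)
$z = 100$
$P = - \frac{943}{156}$ ($P = -6 - \frac{21}{468} = -6 - \frac{7}{156} = - \frac{943}{156} \approx -6.0449$)
$\left(P + z\right)^{2} = \left(- \frac{943}{156} + 100\right)^{2} = \left(\frac{14657}{156}\right)^{2} = \frac{214827649}{24336}$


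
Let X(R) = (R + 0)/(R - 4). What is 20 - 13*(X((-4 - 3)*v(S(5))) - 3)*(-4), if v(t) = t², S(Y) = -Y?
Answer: -15244/179 ≈ -85.162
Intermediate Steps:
X(R) = R/(-4 + R)
20 - 13*(X((-4 - 3)*v(S(5))) - 3)*(-4) = 20 - 13*(((-4 - 3)*(-1*5)²)/(-4 + (-4 - 3)*(-1*5)²) - 3)*(-4) = 20 - 13*((-7*(-5)²)/(-4 - 7*(-5)²) - 3)*(-4) = 20 - 13*((-7*25)/(-4 - 7*25) - 3)*(-4) = 20 - 13*(-175/(-4 - 175) - 3)*(-4) = 20 - 13*(-175/(-179) - 3)*(-4) = 20 - 13*(-175*(-1/179) - 3)*(-4) = 20 - 13*(175/179 - 3)*(-4) = 20 - (-4706)*(-4)/179 = 20 - 13*1448/179 = 20 - 18824/179 = -15244/179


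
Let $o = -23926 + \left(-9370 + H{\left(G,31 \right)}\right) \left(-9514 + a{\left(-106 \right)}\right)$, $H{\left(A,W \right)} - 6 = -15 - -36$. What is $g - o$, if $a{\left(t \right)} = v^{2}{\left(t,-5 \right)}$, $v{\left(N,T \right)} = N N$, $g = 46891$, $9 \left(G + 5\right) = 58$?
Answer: $1179443405243$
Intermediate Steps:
$G = \frac{13}{9}$ ($G = -5 + \frac{1}{9} \cdot 58 = -5 + \frac{58}{9} = \frac{13}{9} \approx 1.4444$)
$v{\left(N,T \right)} = N^{2}$
$a{\left(t \right)} = t^{4}$ ($a{\left(t \right)} = \left(t^{2}\right)^{2} = t^{4}$)
$H{\left(A,W \right)} = 27$ ($H{\left(A,W \right)} = 6 - -21 = 6 + \left(-15 + 36\right) = 6 + 21 = 27$)
$o = -1179443358352$ ($o = -23926 + \left(-9370 + 27\right) \left(-9514 + \left(-106\right)^{4}\right) = -23926 - 9343 \left(-9514 + 126247696\right) = -23926 - 1179443334426 = -1179443358352$)
$g - o = 46891 - -1179443358352 = 46891 + 1179443358352 = 1179443405243$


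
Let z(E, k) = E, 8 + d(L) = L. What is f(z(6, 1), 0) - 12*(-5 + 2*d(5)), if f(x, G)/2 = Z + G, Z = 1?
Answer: 134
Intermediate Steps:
d(L) = -8 + L
f(x, G) = 2 + 2*G (f(x, G) = 2*(1 + G) = 2 + 2*G)
f(z(6, 1), 0) - 12*(-5 + 2*d(5)) = (2 + 2*0) - 12*(-5 + 2*(-8 + 5)) = (2 + 0) - 12*(-5 + 2*(-3)) = 2 - 12*(-5 - 6) = 2 - 12*(-11) = 2 + 132 = 134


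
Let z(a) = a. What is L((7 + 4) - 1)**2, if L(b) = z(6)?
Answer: 36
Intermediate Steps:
L(b) = 6
L((7 + 4) - 1)**2 = 6**2 = 36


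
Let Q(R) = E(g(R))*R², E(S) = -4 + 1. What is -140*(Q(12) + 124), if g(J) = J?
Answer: 43120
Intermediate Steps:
E(S) = -3
Q(R) = -3*R²
-140*(Q(12) + 124) = -140*(-3*12² + 124) = -140*(-3*144 + 124) = -140*(-432 + 124) = -140*(-308) = 43120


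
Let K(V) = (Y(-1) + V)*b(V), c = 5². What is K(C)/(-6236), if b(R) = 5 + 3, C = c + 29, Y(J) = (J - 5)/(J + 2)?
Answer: -96/1559 ≈ -0.061578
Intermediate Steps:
Y(J) = (-5 + J)/(2 + J)
c = 25
C = 54 (C = 25 + 29 = 54)
b(R) = 8
K(V) = -48 + 8*V (K(V) = ((-5 - 1)/(2 - 1) + V)*8 = (-6/1 + V)*8 = (1*(-6) + V)*8 = (-6 + V)*8 = -48 + 8*V)
K(C)/(-6236) = (-48 + 8*54)/(-6236) = (-48 + 432)*(-1/6236) = 384*(-1/6236) = -96/1559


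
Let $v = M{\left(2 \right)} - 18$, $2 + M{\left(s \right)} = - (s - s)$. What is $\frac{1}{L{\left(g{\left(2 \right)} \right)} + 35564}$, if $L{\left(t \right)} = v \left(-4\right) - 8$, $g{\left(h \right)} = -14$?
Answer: $\frac{1}{35636} \approx 2.8062 \cdot 10^{-5}$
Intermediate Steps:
$M{\left(s \right)} = -2$ ($M{\left(s \right)} = -2 - \left(s - s\right) = -2 - 0 = -2 + 0 = -2$)
$v = -20$ ($v = -2 - 18 = -20$)
$L{\left(t \right)} = 72$ ($L{\left(t \right)} = \left(-20\right) \left(-4\right) - 8 = 80 - 8 = 72$)
$\frac{1}{L{\left(g{\left(2 \right)} \right)} + 35564} = \frac{1}{72 + 35564} = \frac{1}{35636}$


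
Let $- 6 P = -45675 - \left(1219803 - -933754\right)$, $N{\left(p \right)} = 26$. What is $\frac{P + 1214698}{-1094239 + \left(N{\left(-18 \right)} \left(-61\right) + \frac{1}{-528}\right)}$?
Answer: $- \frac{834892960}{578595601} \approx -1.443$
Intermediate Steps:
$P = \frac{1099616}{3}$ ($P = - \frac{-45675 - \left(1219803 - -933754\right)}{6} = - \frac{-45675 - \left(1219803 + 933754\right)}{6} = - \frac{-45675 - 2153557}{6} = \left(- \frac{1}{6}\right) \left(-2199232\right) = \frac{1099616}{3} \approx 3.6654 \cdot 10^{5}$)
$\frac{P + 1214698}{-1094239 + \left(N{\left(-18 \right)} \left(-61\right) + \frac{1}{-528}\right)} = \frac{\frac{1099616}{3} + 1214698}{-1094239 + \left(26 \left(-61\right) + \frac{1}{-528}\right)} = \frac{4743710}{3 \left(-1094239 - \frac{837409}{528}\right)} = \frac{4743710}{3 \left(- \frac{578595601}{528}\right)} = \frac{4743710}{3} \left(- \frac{528}{578595601}\right) = - \frac{834892960}{578595601}$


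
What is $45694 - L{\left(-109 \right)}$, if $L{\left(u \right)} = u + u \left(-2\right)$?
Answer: $45585$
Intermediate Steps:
$L{\left(u \right)} = - u$ ($L{\left(u \right)} = u - 2 u = - u$)
$45694 - L{\left(-109 \right)} = 45694 - \left(-1\right) \left(-109\right) = 45694 - 109 = 45585$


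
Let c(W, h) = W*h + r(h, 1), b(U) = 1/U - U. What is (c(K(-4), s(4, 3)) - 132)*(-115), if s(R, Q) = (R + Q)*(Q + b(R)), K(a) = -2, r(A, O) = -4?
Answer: 28865/2 ≈ 14433.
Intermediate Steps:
s(R, Q) = (Q + R)*(Q + 1/R - R) (s(R, Q) = (R + Q)*(Q + (1/R - R)) = (Q + R)*(Q + 1/R - R))
c(W, h) = -4 + W*h (c(W, h) = W*h - 4 = -4 + W*h)
(c(K(-4), s(4, 3)) - 132)*(-115) = ((-4 - 2*(1 + 3² - 1*4² + 3/4)) - 132)*(-115) = ((-4 - 2*(1 + 9 - 1*16 + 3*(¼))) - 132)*(-115) = ((-4 - 2*(1 + 9 - 16 + ¾)) - 132)*(-115) = ((-4 - 2*(-21/4)) - 132)*(-115) = ((-4 + 21/2) - 132)*(-115) = (13/2 - 132)*(-115) = -251/2*(-115) = 28865/2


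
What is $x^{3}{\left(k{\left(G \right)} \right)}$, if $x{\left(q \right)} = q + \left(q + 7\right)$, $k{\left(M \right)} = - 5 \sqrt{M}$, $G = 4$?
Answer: $-2197$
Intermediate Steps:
$x{\left(q \right)} = 7 + 2 q$ ($x{\left(q \right)} = q + \left(7 + q\right) = 7 + 2 q$)
$x^{3}{\left(k{\left(G \right)} \right)} = \left(7 + 2 \left(- 5 \sqrt{4}\right)\right)^{3} = \left(7 + 2 \left(\left(-5\right) 2\right)\right)^{3} = \left(7 + 2 \left(-10\right)\right)^{3} = \left(7 - 20\right)^{3} = \left(-13\right)^{3} = -2197$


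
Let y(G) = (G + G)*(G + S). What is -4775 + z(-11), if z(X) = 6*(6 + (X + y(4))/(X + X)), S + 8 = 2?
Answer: -52048/11 ≈ -4731.6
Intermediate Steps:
S = -6 (S = -8 + 2 = -6)
y(G) = 2*G*(-6 + G) (y(G) = (G + G)*(G - 6) = (2*G)*(-6 + G) = 2*G*(-6 + G))
z(X) = 36 + 3*(-16 + X)/X (z(X) = 6*(6 + (X + 2*4*(-6 + 4))/(X + X)) = 6*(6 + (X + 2*4*(-2))/((2*X))) = 6*(6 + (X - 16)*(1/(2*X))) = 6*(6 + (-16 + X)*(1/(2*X))) = 6*(6 + (-16 + X)/(2*X)) = 36 + 3*(-16 + X)/X)
-4775 + z(-11) = -4775 + (39 - 48/(-11)) = -4775 + (39 - 48*(-1/11)) = -4775 + (39 + 48/11) = -4775 + 477/11 = -52048/11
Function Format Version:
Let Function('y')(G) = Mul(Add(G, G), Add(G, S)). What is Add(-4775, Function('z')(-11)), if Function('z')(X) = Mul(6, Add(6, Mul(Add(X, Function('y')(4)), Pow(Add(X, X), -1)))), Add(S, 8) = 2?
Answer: Rational(-52048, 11) ≈ -4731.6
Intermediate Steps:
S = -6 (S = Add(-8, 2) = -6)
Function('y')(G) = Mul(2, G, Add(-6, G)) (Function('y')(G) = Mul(Add(G, G), Add(G, -6)) = Mul(Mul(2, G), Add(-6, G)) = Mul(2, G, Add(-6, G)))
Function('z')(X) = Add(36, Mul(3, Pow(X, -1), Add(-16, X))) (Function('z')(X) = Mul(6, Add(6, Mul(Add(X, Mul(2, 4, Add(-6, 4))), Pow(Add(X, X), -1)))) = Mul(6, Add(6, Mul(Add(X, Mul(2, 4, -2)), Pow(Mul(2, X), -1)))) = Mul(6, Add(6, Mul(Add(X, -16), Mul(Rational(1, 2), Pow(X, -1))))) = Mul(6, Add(6, Mul(Add(-16, X), Mul(Rational(1, 2), Pow(X, -1))))) = Mul(6, Add(6, Mul(Rational(1, 2), Pow(X, -1), Add(-16, X)))) = Add(36, Mul(3, Pow(X, -1), Add(-16, X))))
Add(-4775, Function('z')(-11)) = Add(-4775, Add(39, Mul(-48, Pow(-11, -1)))) = Add(-4775, Add(39, Mul(-48, Rational(-1, 11)))) = Add(-4775, Add(39, Rational(48, 11))) = Add(-4775, Rational(477, 11)) = Rational(-52048, 11)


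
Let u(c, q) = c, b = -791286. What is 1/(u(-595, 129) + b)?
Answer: -1/791881 ≈ -1.2628e-6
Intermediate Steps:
1/(u(-595, 129) + b) = 1/(-595 - 791286) = 1/(-791881) = -1/791881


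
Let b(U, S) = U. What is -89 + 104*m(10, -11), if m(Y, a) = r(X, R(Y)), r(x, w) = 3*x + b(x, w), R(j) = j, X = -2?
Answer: -921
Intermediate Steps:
r(x, w) = 4*x (r(x, w) = 3*x + x = 4*x)
m(Y, a) = -8 (m(Y, a) = 4*(-2) = -8)
-89 + 104*m(10, -11) = -89 + 104*(-8) = -89 - 832 = -921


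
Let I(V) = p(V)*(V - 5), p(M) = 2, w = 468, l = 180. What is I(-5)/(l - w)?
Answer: 5/72 ≈ 0.069444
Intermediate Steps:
I(V) = -10 + 2*V (I(V) = 2*(V - 5) = 2*(-5 + V) = -10 + 2*V)
I(-5)/(l - w) = (-10 + 2*(-5))/(180 - 1*468) = (-10 - 10)/(180 - 468) = -20/(-288) = -20*(-1/288) = 5/72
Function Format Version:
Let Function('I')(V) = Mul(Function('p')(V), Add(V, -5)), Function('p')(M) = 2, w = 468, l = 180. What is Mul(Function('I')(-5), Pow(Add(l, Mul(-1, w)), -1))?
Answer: Rational(5, 72) ≈ 0.069444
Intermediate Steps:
Function('I')(V) = Add(-10, Mul(2, V)) (Function('I')(V) = Mul(2, Add(V, -5)) = Mul(2, Add(-5, V)) = Add(-10, Mul(2, V)))
Mul(Function('I')(-5), Pow(Add(l, Mul(-1, w)), -1)) = Mul(Add(-10, Mul(2, -5)), Pow(Add(180, Mul(-1, 468)), -1)) = Mul(Add(-10, -10), Pow(Add(180, -468), -1)) = Mul(-20, Pow(-288, -1)) = Mul(-20, Rational(-1, 288)) = Rational(5, 72)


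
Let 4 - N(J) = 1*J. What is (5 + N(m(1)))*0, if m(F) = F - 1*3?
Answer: 0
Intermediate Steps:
m(F) = -3 + F (m(F) = F - 3 = -3 + F)
N(J) = 4 - J
(5 + N(m(1)))*0 = (5 + (4 - (-3 + 1)))*0 = (5 + (4 - 1*(-2)))*0 = (5 + (4 + 2))*0 = (5 + 6)*0 = 11*0 = 0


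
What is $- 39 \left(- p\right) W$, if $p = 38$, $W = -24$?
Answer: $-35568$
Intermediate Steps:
$- 39 \left(- p\right) W = - 39 \left(\left(-1\right) 38\right) \left(-24\right) = \left(-39\right) \left(-38\right) \left(-24\right) = 1482 \left(-24\right) = -35568$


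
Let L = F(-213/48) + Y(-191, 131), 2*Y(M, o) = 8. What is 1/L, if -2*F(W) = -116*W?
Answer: -8/2027 ≈ -0.0039467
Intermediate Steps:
Y(M, o) = 4 (Y(M, o) = (1/2)*8 = 4)
F(W) = 58*W (F(W) = -(-58)*W = 58*W)
L = -2027/8 (L = 58*(-213/48) + 4 = 58*(-213*1/48) + 4 = 58*(-71/16) + 4 = -2059/8 + 4 = -2027/8 ≈ -253.38)
1/L = 1/(-2027/8) = -8/2027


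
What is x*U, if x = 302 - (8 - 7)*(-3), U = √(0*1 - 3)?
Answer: 305*I*√3 ≈ 528.28*I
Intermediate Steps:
U = I*√3 (U = √(0 - 3) = √(-3) = I*√3 ≈ 1.732*I)
x = 305 (x = 302 - (-3) = 302 - 1*(-3) = 302 + 3 = 305)
x*U = 305*(I*√3) = 305*I*√3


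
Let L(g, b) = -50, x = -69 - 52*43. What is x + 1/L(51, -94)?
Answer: -115251/50 ≈ -2305.0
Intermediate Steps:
x = -2305 (x = -69 - 2236 = -2305)
x + 1/L(51, -94) = -2305 + 1/(-50) = -2305 - 1/50 = -115251/50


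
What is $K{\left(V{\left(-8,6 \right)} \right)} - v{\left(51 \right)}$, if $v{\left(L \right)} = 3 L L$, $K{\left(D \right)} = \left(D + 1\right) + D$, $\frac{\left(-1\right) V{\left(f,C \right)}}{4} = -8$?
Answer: $-7738$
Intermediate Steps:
$V{\left(f,C \right)} = 32$ ($V{\left(f,C \right)} = \left(-4\right) \left(-8\right) = 32$)
$K{\left(D \right)} = 1 + 2 D$ ($K{\left(D \right)} = \left(1 + D\right) + D = 1 + 2 D$)
$v{\left(L \right)} = 3 L^{2}$
$K{\left(V{\left(-8,6 \right)} \right)} - v{\left(51 \right)} = \left(1 + 2 \cdot 32\right) - 3 \cdot 51^{2} = \left(1 + 64\right) - 3 \cdot 2601 = 65 - 7803 = -7738$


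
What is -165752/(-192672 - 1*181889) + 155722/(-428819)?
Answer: 12750218846/160618873459 ≈ 0.079382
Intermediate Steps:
-165752/(-192672 - 1*181889) + 155722/(-428819) = -165752/(-192672 - 181889) + 155722*(-1/428819) = -165752/(-374561) - 155722/428819 = -165752*(-1/374561) - 155722/428819 = 165752/374561 - 155722/428819 = 12750218846/160618873459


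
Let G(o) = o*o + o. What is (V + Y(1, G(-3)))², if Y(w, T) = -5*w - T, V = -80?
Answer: 8281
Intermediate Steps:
G(o) = o + o² (G(o) = o² + o = o + o²)
Y(w, T) = -T - 5*w
(V + Y(1, G(-3)))² = (-80 + (-(-3)*(1 - 3) - 5*1))² = (-80 + (-(-3)*(-2) - 5))² = (-80 + (-1*6 - 5))² = (-80 + (-6 - 5))² = (-80 - 11)² = (-91)² = 8281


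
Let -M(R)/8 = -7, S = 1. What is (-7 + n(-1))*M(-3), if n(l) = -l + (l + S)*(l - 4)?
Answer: -336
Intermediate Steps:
M(R) = 56 (M(R) = -8*(-7) = 56)
n(l) = -l + (1 + l)*(-4 + l) (n(l) = -l + (l + 1)*(l - 4) = -l + (1 + l)*(-4 + l))
(-7 + n(-1))*M(-3) = (-7 + (-4 + (-1)² - 4*(-1)))*56 = (-7 + (-4 + 1 + 4))*56 = (-7 + 1)*56 = -6*56 = -336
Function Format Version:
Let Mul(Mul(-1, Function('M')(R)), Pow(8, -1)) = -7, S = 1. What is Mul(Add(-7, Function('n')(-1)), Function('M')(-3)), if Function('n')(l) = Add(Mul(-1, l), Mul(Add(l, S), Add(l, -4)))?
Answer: -336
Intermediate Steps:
Function('M')(R) = 56 (Function('M')(R) = Mul(-8, -7) = 56)
Function('n')(l) = Add(Mul(-1, l), Mul(Add(1, l), Add(-4, l))) (Function('n')(l) = Add(Mul(-1, l), Mul(Add(l, 1), Add(l, -4))) = Add(Mul(-1, l), Mul(Add(1, l), Add(-4, l))))
Mul(Add(-7, Function('n')(-1)), Function('M')(-3)) = Mul(Add(-7, Add(-4, Pow(-1, 2), Mul(-4, -1))), 56) = Mul(Add(-7, Add(-4, 1, 4)), 56) = Mul(Add(-7, 1), 56) = Mul(-6, 56) = -336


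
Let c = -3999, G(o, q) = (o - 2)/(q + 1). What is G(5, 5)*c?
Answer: -3999/2 ≈ -1999.5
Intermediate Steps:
G(o, q) = (-2 + o)/(1 + q)
G(5, 5)*c = ((-2 + 5)/(1 + 5))*(-3999) = (3/6)*(-3999) = ((⅙)*3)*(-3999) = (½)*(-3999) = -3999/2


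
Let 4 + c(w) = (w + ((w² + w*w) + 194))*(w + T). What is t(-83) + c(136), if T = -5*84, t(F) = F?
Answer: -10599535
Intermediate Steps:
T = -420
c(w) = -4 + (-420 + w)*(194 + w + 2*w²) (c(w) = -4 + (w + ((w² + w*w) + 194))*(w - 420) = -4 + (w + ((w² + w²) + 194))*(-420 + w) = -4 + (w + (2*w² + 194))*(-420 + w) = -4 + (w + (194 + 2*w²))*(-420 + w) = -4 + (194 + w + 2*w²)*(-420 + w) = -4 + (-420 + w)*(194 + w + 2*w²))
t(-83) + c(136) = -83 + (-81484 - 839*136² - 226*136 + 2*136³) = -83 + (-81484 - 839*18496 - 30736 + 2*2515456) = -83 + (-81484 - 15518144 - 30736 + 5030912) = -83 - 10599452 = -10599535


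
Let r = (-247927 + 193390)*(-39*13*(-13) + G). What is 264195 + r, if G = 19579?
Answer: -1426969095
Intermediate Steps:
r = -1427233290 (r = (-247927 + 193390)*(-39*13*(-13) + 19579) = -54537*(-507*(-13) + 19579) = -54537*(6591 + 19579) = -54537*26170 = -1427233290)
264195 + r = 264195 - 1427233290 = -1426969095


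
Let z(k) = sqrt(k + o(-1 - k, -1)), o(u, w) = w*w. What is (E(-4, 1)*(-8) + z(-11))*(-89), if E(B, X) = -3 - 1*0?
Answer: -2136 - 89*I*sqrt(10) ≈ -2136.0 - 281.44*I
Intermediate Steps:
o(u, w) = w**2
E(B, X) = -3 (E(B, X) = -3 + 0 = -3)
z(k) = sqrt(1 + k) (z(k) = sqrt(k + (-1)**2) = sqrt(k + 1) = sqrt(1 + k))
(E(-4, 1)*(-8) + z(-11))*(-89) = (-3*(-8) + sqrt(1 - 11))*(-89) = (24 + sqrt(-10))*(-89) = (24 + I*sqrt(10))*(-89) = -2136 - 89*I*sqrt(10)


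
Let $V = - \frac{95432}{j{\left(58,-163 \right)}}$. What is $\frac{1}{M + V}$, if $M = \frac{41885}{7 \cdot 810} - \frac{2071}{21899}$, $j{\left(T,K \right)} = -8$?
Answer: $\frac{24833466}{296419515323} \approx 8.3778 \cdot 10^{-5}$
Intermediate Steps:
$M = \frac{181099409}{24833466}$ ($M = \frac{41885}{5670} - \frac{2071}{21899} = 41885 \cdot \frac{1}{5670} - \frac{2071}{21899} = \frac{8377}{1134} - \frac{2071}{21899} = \frac{181099409}{24833466} \approx 7.2926$)
$V = 11929$ ($V = - \frac{95432}{-8} = \left(-95432\right) \left(- \frac{1}{8}\right) = 11929$)
$\frac{1}{M + V} = \frac{1}{\frac{181099409}{24833466} + 11929} = \frac{1}{\frac{296419515323}{24833466}} = \frac{24833466}{296419515323}$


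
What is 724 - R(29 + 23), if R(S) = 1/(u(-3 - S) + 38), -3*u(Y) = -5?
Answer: 86153/119 ≈ 723.97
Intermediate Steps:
u(Y) = 5/3 (u(Y) = -⅓*(-5) = 5/3)
R(S) = 3/119 (R(S) = 1/(5/3 + 38) = 1/(119/3) = 3/119)
724 - R(29 + 23) = 724 - 1*3/119 = 724 - 3/119 = 86153/119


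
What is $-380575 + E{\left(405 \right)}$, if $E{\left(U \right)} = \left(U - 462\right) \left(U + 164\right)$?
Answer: $-413008$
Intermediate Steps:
$E{\left(U \right)} = \left(-462 + U\right) \left(164 + U\right)$
$-380575 + E{\left(405 \right)} = -380575 - \left(196458 - 164025\right) = -380575 - 32433 = -413008$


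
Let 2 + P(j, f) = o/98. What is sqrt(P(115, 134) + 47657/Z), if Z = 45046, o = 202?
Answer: sqrt(111278530226)/315322 ≈ 1.0579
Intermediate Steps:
P(j, f) = 3/49 (P(j, f) = -2 + 202/98 = -2 + 202*(1/98) = -2 + 101/49 = 3/49)
sqrt(P(115, 134) + 47657/Z) = sqrt(3/49 + 47657/45046) = sqrt(2470331/2207254) = sqrt(111278530226)/315322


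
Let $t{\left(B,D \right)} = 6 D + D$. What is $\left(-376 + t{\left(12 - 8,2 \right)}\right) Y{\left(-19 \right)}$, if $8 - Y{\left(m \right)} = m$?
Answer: $-9774$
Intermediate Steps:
$Y{\left(m \right)} = 8 - m$
$t{\left(B,D \right)} = 7 D$
$\left(-376 + t{\left(12 - 8,2 \right)}\right) Y{\left(-19 \right)} = \left(-376 + 7 \cdot 2\right) \left(8 - -19\right) = \left(-376 + 14\right) \left(8 + 19\right) = \left(-362\right) 27 = -9774$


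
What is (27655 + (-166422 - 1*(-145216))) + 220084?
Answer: 226533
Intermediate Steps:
(27655 + (-166422 - 1*(-145216))) + 220084 = (27655 + (-166422 + 145216)) + 220084 = (27655 - 21206) + 220084 = 6449 + 220084 = 226533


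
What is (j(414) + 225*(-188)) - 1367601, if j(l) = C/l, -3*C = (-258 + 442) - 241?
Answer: -583698995/414 ≈ -1.4099e+6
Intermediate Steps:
C = 19 (C = -((-258 + 442) - 241)/3 = -(184 - 241)/3 = -⅓*(-57) = 19)
j(l) = 19/l
(j(414) + 225*(-188)) - 1367601 = (19/414 + 225*(-188)) - 1367601 = (19*(1/414) - 42300) - 1367601 = (19/414 - 42300) - 1367601 = -17512181/414 - 1367601 = -583698995/414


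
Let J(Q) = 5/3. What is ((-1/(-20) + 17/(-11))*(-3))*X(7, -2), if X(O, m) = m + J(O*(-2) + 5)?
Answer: -329/220 ≈ -1.4955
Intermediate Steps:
J(Q) = 5/3 (J(Q) = 5*(1/3) = 5/3)
X(O, m) = 5/3 + m (X(O, m) = m + 5/3 = 5/3 + m)
((-1/(-20) + 17/(-11))*(-3))*X(7, -2) = ((-1/(-20) + 17/(-11))*(-3))*(5/3 - 2) = ((-1*(-1/20) + 17*(-1/11))*(-3))*(-1/3) = ((1/20 - 17/11)*(-3))*(-1/3) = -329/220*(-3)*(-1/3) = (987/220)*(-1/3) = -329/220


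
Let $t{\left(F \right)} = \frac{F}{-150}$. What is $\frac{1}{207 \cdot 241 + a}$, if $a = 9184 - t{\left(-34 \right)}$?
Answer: $\frac{75}{4430308} \approx 1.6929 \cdot 10^{-5}$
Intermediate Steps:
$t{\left(F \right)} = - \frac{F}{150}$ ($t{\left(F \right)} = F \left(- \frac{1}{150}\right) = - \frac{F}{150}$)
$a = \frac{688783}{75}$ ($a = 9184 - \left(- \frac{1}{150}\right) \left(-34\right) = 9184 - \frac{17}{75} = \frac{688783}{75} \approx 9183.8$)
$\frac{1}{207 \cdot 241 + a} = \frac{1}{207 \cdot 241 + \frac{688783}{75}} = \frac{1}{49887 + \frac{688783}{75}} = \frac{1}{\frac{4430308}{75}} = \frac{75}{4430308}$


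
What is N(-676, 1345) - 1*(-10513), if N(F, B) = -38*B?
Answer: -40597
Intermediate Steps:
N(-676, 1345) - 1*(-10513) = -38*1345 - 1*(-10513) = -51110 + 10513 = -40597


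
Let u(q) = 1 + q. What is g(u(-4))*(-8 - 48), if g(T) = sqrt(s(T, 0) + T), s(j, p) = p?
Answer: -56*I*sqrt(3) ≈ -96.995*I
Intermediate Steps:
g(T) = sqrt(T) (g(T) = sqrt(0 + T) = sqrt(T))
g(u(-4))*(-8 - 48) = sqrt(1 - 4)*(-8 - 48) = sqrt(-3)*(-56) = (I*sqrt(3))*(-56) = -56*I*sqrt(3)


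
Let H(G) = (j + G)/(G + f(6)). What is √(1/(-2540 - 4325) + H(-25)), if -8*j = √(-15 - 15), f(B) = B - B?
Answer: √(753941760 + 3770258*I*√30)/27460 ≈ 1.0 + 0.013693*I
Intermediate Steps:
f(B) = 0
j = -I*√30/8 (j = -√(-15 - 15)/8 = -I*√30/8 ≈ -0.68465*I)
H(G) = (G - I*√30/8)/G (H(G) = (-I*√30/8 + G)/(G + 0) = (G - I*√30/8)/G)
√(1/(-2540 - 4325) + H(-25)) = √(1/(-2540 - 4325) + (-25 - I*√30/8)/(-25)) = √(1/(-6865) - (-25 - I*√30/8)/25) = √(-1/6865 + (1 + I*√30/200)) = √(6864/6865 + I*√30/200)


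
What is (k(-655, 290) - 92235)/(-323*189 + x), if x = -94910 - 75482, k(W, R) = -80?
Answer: 92315/231439 ≈ 0.39887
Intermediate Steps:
x = -170392
(k(-655, 290) - 92235)/(-323*189 + x) = (-80 - 92235)/(-323*189 - 170392) = -92315/(-61047 - 170392) = -92315/(-231439) = -92315*(-1/231439) = 92315/231439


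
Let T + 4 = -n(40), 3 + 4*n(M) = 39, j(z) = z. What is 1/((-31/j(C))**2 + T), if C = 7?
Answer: 49/324 ≈ 0.15123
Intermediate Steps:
n(M) = 9 (n(M) = -3/4 + (1/4)*39 = -3/4 + 39/4 = 9)
T = -13 (T = -4 - 1*9 = -4 - 9 = -13)
1/((-31/j(C))**2 + T) = 1/((-31/7)**2 - 13) = 1/(961/49 - 13) = 1/(324/49) = 49/324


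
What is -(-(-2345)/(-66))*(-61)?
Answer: -143045/66 ≈ -2167.3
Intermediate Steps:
-(-(-2345)/(-66))*(-61) = -(-(-2345)*(-1)/66)*(-61) = -(-67*35/66)*(-61) = -(-2345)*(-61)/66 = -1*143045/66 = -143045/66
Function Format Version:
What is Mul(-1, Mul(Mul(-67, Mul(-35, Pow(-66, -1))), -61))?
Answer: Rational(-143045, 66) ≈ -2167.3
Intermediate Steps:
Mul(-1, Mul(Mul(-67, Mul(-35, Pow(-66, -1))), -61)) = Mul(-1, Mul(Mul(-67, Mul(-35, Rational(-1, 66))), -61)) = Mul(-1, Mul(Mul(-67, Rational(35, 66)), -61)) = Mul(-1, Mul(Rational(-2345, 66), -61)) = Mul(-1, Rational(143045, 66)) = Rational(-143045, 66)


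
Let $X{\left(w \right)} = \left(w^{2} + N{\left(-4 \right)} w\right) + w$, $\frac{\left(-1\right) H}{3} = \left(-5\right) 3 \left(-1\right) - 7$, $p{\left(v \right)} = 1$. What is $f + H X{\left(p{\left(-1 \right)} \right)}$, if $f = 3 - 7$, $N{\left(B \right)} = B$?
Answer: $44$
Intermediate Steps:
$H = -24$ ($H = - 3 \left(\left(-5\right) 3 \left(-1\right) - 7\right) = - 3 \left(\left(-15\right) \left(-1\right) - 7\right) = - 3 \left(15 - 7\right) = \left(-3\right) 8 = -24$)
$X{\left(w \right)} = w^{2} - 3 w$ ($X{\left(w \right)} = \left(w^{2} - 4 w\right) + w = w^{2} - 3 w$)
$f = -4$
$f + H X{\left(p{\left(-1 \right)} \right)} = -4 - 24 \cdot 1 \left(-3 + 1\right) = -4 - 24 \cdot 1 \left(-2\right) = -4 - -48 = -4 + 48 = 44$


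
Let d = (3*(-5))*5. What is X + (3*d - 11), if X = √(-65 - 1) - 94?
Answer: -330 + I*√66 ≈ -330.0 + 8.124*I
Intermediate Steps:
d = -75 (d = -15*5 = -75)
X = -94 + I*√66 (X = √(-66) - 94 = I*√66 - 94 = -94 + I*√66 ≈ -94.0 + 8.124*I)
X + (3*d - 11) = (-94 + I*√66) + (3*(-75) - 11) = (-94 + I*√66) + (-225 - 11) = (-94 + I*√66) - 236 = -330 + I*√66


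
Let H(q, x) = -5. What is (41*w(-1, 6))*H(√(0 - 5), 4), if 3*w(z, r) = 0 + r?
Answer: -410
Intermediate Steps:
w(z, r) = r/3 (w(z, r) = (0 + r)/3 = r/3)
(41*w(-1, 6))*H(√(0 - 5), 4) = (41*((⅓)*6))*(-5) = (41*2)*(-5) = 82*(-5) = -410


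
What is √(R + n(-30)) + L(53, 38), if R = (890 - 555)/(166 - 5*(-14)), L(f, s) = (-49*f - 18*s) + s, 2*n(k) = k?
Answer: -3243 + I*√189095/118 ≈ -3243.0 + 3.6852*I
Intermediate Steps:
n(k) = k/2
L(f, s) = -49*f - 17*s
R = 335/236 (R = 335/(166 + 70) = 335/236 ≈ 1.4195)
√(R + n(-30)) + L(53, 38) = √(335/236 + (½)*(-30)) + (-49*53 - 17*38) = √(335/236 - 15) + (-2597 - 646) = √(-3205/236) - 3243 = I*√189095/118 - 3243 = -3243 + I*√189095/118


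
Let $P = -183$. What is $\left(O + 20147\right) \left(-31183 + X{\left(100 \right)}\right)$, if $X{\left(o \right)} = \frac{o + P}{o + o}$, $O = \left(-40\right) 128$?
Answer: $- \frac{93718635441}{200} \approx -4.6859 \cdot 10^{8}$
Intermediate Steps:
$O = -5120$
$X{\left(o \right)} = \frac{-183 + o}{2 o}$ ($X{\left(o \right)} = \frac{o - 183}{o + o} = \frac{-183 + o}{2 o}$)
$\left(O + 20147\right) \left(-31183 + X{\left(100 \right)}\right) = \left(-5120 + 20147\right) \left(-31183 + \frac{-183 + 100}{2 \cdot 100}\right) = 15027 \left(-31183 + \frac{1}{2} \cdot \frac{1}{100} \left(-83\right)\right) = 15027 \left(-31183 - \frac{83}{200}\right) = 15027 \left(- \frac{6236683}{200}\right) = - \frac{93718635441}{200}$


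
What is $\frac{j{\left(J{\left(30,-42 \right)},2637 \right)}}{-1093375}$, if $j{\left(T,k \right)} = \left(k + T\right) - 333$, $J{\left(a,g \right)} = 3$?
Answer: $- \frac{2307}{1093375} \approx -0.00211$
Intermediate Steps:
$j{\left(T,k \right)} = -333 + T + k$ ($j{\left(T,k \right)} = \left(T + k\right) - 333 = -333 + T + k$)
$\frac{j{\left(J{\left(30,-42 \right)},2637 \right)}}{-1093375} = \frac{-333 + 3 + 2637}{-1093375} = 2307 \left(- \frac{1}{1093375}\right) = - \frac{2307}{1093375}$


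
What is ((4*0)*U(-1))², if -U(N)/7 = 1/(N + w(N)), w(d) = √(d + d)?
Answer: 0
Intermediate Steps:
w(d) = √2*√d (w(d) = √(2*d) = √2*√d)
U(N) = -7/(N + √2*√N)
((4*0)*U(-1))² = ((4*0)*(-7/(-1 + √2*√(-1))))² = (0*(-7/(-1 + √2*I)))² = (0*(-7/(-1 + I*√2)))² = 0² = 0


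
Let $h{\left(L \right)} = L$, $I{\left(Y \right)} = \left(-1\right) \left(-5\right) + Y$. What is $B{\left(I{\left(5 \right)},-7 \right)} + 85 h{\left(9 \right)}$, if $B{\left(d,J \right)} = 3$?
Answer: $768$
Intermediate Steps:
$I{\left(Y \right)} = 5 + Y$
$B{\left(I{\left(5 \right)},-7 \right)} + 85 h{\left(9 \right)} = 3 + 85 \cdot 9 = 3 + 765 = 768$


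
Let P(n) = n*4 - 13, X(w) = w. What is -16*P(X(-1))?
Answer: 272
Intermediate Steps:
P(n) = -13 + 4*n (P(n) = 4*n - 13 = -13 + 4*n)
-16*P(X(-1)) = -16*(-13 + 4*(-1)) = -16*(-13 - 4) = -16*(-17) = 272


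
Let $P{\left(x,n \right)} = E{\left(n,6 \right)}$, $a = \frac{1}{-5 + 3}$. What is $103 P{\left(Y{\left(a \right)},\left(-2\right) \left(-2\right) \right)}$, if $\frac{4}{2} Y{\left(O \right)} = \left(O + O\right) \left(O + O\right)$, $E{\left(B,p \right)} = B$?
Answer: $412$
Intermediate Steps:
$a = - \frac{1}{2}$ ($a = \frac{1}{-2} = - \frac{1}{2} \approx -0.5$)
$Y{\left(O \right)} = 2 O^{2}$ ($Y{\left(O \right)} = \frac{\left(O + O\right) \left(O + O\right)}{2} = \frac{2 O 2 O}{2} = \frac{4 O^{2}}{2} = 2 O^{2}$)
$P{\left(x,n \right)} = n$
$103 P{\left(Y{\left(a \right)},\left(-2\right) \left(-2\right) \right)} = 103 \left(\left(-2\right) \left(-2\right)\right) = 103 \cdot 4 = 412$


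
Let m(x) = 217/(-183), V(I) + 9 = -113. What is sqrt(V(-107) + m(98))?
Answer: I*sqrt(4125369)/183 ≈ 11.099*I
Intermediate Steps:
V(I) = -122 (V(I) = -9 - 113 = -122)
m(x) = -217/183 (m(x) = 217*(-1/183) = -217/183)
sqrt(V(-107) + m(98)) = sqrt(-122 - 217/183) = sqrt(-22543/183) = I*sqrt(4125369)/183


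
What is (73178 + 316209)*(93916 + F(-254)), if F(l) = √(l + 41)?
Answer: 36569669492 + 389387*I*√213 ≈ 3.657e+10 + 5.6829e+6*I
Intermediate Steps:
F(l) = √(41 + l)
(73178 + 316209)*(93916 + F(-254)) = (73178 + 316209)*(93916 + √(41 - 254)) = 389387*(93916 + √(-213)) = 389387*(93916 + I*√213) = 36569669492 + 389387*I*√213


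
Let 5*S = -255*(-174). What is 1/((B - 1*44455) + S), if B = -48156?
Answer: -1/83737 ≈ -1.1942e-5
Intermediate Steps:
S = 8874 (S = (-255*(-174))/5 = (⅕)*44370 = 8874)
1/((B - 1*44455) + S) = 1/((-48156 - 1*44455) + 8874) = 1/((-48156 - 44455) + 8874) = 1/(-92611 + 8874) = 1/(-83737) = -1/83737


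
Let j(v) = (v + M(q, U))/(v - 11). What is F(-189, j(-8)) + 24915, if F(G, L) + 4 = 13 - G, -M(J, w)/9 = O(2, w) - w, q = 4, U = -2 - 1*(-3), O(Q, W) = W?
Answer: 25113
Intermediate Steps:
U = 1 (U = -2 + 3 = 1)
M(J, w) = 0 (M(J, w) = -9*(w - w) = -9*0 = 0)
j(v) = v/(-11 + v) (j(v) = (v + 0)/(v - 11) = v/(-11 + v))
F(G, L) = 9 - G (F(G, L) = -4 + (13 - G) = 9 - G)
F(-189, j(-8)) + 24915 = (9 - 1*(-189)) + 24915 = (9 + 189) + 24915 = 198 + 24915 = 25113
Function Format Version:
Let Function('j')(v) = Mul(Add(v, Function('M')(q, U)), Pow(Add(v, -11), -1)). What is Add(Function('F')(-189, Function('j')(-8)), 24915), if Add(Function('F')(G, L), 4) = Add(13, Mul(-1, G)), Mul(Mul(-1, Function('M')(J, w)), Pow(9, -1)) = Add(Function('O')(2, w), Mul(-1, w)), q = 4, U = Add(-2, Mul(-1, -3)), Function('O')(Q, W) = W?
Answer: 25113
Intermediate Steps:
U = 1 (U = Add(-2, 3) = 1)
Function('M')(J, w) = 0 (Function('M')(J, w) = Mul(-9, Add(w, Mul(-1, w))) = Mul(-9, 0) = 0)
Function('j')(v) = Mul(v, Pow(Add(-11, v), -1)) (Function('j')(v) = Mul(Add(v, 0), Pow(Add(v, -11), -1)) = Mul(v, Pow(Add(-11, v), -1)))
Function('F')(G, L) = Add(9, Mul(-1, G)) (Function('F')(G, L) = Add(-4, Add(13, Mul(-1, G))) = Add(9, Mul(-1, G)))
Add(Function('F')(-189, Function('j')(-8)), 24915) = Add(Add(9, Mul(-1, -189)), 24915) = Add(Add(9, 189), 24915) = Add(198, 24915) = 25113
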